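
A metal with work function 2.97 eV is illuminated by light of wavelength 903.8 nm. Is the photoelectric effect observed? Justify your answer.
No

For photoemission, the photon energy must exceed the work function.

Photon energy: E = hc/λ = 1.3718 eV
Work function: φ = 2.97 eV

Since E_photon (1.3718 eV) < φ (2.97 eV), photoemission will NOT occur.
The threshold wavelength is λ₀ = hc/φ = 417.5 nm.
Since 903.8 nm > 417.5 nm, the photons lack sufficient energy.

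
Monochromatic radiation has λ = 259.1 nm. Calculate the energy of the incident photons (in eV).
4.7852 eV

Using E = hf = hc/λ:

E = hc/λ = (6.626×10⁻³⁴ J·s)(3×10⁸ m/s) / (259.1×10⁻⁹ m)
E = 4.7852 eV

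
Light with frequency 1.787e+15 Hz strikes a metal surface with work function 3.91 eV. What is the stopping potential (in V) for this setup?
3.4804 V

The stopping potential V_s satisfies: eV_s = KE_max

First, find KE_max using Einstein's equation:
E_photon = hf = (6.626×10⁻³⁴ J·s)(1.787e+15 Hz) = 7.3904 eV
KE_max = E_photon - φ = 7.3904 - 3.91 = 3.4804 eV

Since eV_s = KE_max:
V_s = KE_max/e = 3.4804 V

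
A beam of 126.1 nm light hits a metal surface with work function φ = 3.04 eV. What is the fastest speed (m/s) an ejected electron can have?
1.5457e+06 m/s

First, find the maximum kinetic energy:
E_photon = hc/λ = 9.8322 eV
KE_max = E_photon - φ = 9.8322 - 3.04 = 6.7922 eV

Convert to Joules: KE_max = 6.7922 × 1.602×10⁻¹⁹ J = 1.0882e-18 J

Then use KE = ½mv² to find velocity:
v = √(2·KE/m) = √(2 × 1.0882e-18 J / 9.109e-31 kg)
v = 1.5457e+06 m/s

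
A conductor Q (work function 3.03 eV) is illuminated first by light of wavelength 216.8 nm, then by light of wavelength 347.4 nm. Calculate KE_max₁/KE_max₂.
4.9893

Using Einstein's equation: KE_max = hc/λ - φ

For λ₁ = 216.8 nm:
E₁ = hc/λ₁ = 5.7188 eV
KE₁ = E₁ - φ = 5.7188 - 3.03 = 2.6888 eV

For λ₂ = 347.4 nm:
E₂ = hc/λ₂ = 3.5689 eV
KE₂ = E₂ - φ = 3.5689 - 3.03 = 0.5389 eV

Ratio: KE₁/KE₂ = 2.6888/0.5389 = 4.9893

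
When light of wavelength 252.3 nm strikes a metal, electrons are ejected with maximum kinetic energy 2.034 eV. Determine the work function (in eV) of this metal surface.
2.88 eV

From Einstein's photoelectric equation: KE_max = hf - φ = hc/λ - φ

Rearranging for φ:
φ = hc/λ - KE_max

Calculate photon energy:
E_photon = hc/λ = 4.9142 eV

Therefore:
φ = 4.9142 - 2.034 = 2.88 eV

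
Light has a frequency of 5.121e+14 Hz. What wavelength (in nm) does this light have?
585.42 nm

Using the wave equation: c = fλ

Solving for wavelength:
λ = c/f = (3×10⁸ m/s) / (5.121e+14 Hz)
λ = 585.42 nm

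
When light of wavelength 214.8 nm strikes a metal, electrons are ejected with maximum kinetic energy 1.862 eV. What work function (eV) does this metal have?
3.91 eV

From Einstein's photoelectric equation: KE_max = hf - φ = hc/λ - φ

Rearranging for φ:
φ = hc/λ - KE_max

Calculate photon energy:
E_photon = hc/λ = 5.7721 eV

Therefore:
φ = 5.7721 - 1.862 = 3.91 eV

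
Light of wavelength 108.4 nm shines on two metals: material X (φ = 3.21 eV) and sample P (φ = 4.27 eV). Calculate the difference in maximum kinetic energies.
1.0600 eV

Using KE_max = hc/λ - φ for each metal:

Photon energy: E = hc/λ = 11.4377 eV

For material X (φ₁ = 3.21 eV):
KE₁ = E - φ₁ = 11.4377 - 3.21 = 8.2277 eV

For sample P (φ₂ = 4.27 eV):
KE₂ = E - φ₂ = 11.4377 - 4.27 = 7.1677 eV

Difference:
ΔKE = KE₁ - KE₂ = 8.2277 - 7.1677 = 1.0600 eV

Note: The difference equals the difference in work functions: 4.27 - 3.21 = 1.06 eV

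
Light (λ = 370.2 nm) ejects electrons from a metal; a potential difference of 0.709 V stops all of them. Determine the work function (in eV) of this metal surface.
2.64 eV

The stopping potential gives the maximum kinetic energy: KE_max = eV_s = 0.709 eV

From Einstein's photoelectric equation: KE_max = hc/λ - φ
Rearranging: φ = hc/λ - KE_max

Calculate photon energy:
E_photon = hc/λ = (6.626×10⁻³⁴ J·s)(3×10⁸ m/s) / (370.2×10⁻⁹ m) = 3.3491 eV

Therefore:
φ = 3.3491 - 0.709 = 2.64 eV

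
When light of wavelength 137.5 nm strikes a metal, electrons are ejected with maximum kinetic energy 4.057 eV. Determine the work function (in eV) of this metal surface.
4.96 eV

From Einstein's photoelectric equation: KE_max = hf - φ = hc/λ - φ

Rearranging for φ:
φ = hc/λ - KE_max

Calculate photon energy:
E_photon = hc/λ = 9.0170 eV

Therefore:
φ = 9.0170 - 4.057 = 4.96 eV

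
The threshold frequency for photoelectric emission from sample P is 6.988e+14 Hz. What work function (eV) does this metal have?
2.89 eV

At the threshold frequency, photon energy equals work function:
φ = hf₀

Calculating:
φ = (6.626×10⁻³⁴ J·s)(6.988e+14 Hz)
φ = 2.89 eV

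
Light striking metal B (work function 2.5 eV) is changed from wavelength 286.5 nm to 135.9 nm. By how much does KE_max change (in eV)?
4.7956 eV

Using Einstein's equation: KE_max = hc/λ - φ

For λ₁ = 286.5 nm:
KE₁ = hc/λ₁ - φ = 4.3275 - 2.5 = 1.8275 eV

For λ₂ = 135.9 nm:
KE₂ = hc/λ₂ - φ = 9.1232 - 2.5 = 6.6232 eV

Change in KE:
ΔKE = KE₂ - KE₁ = 6.6232 - 1.8275 = 4.7956 eV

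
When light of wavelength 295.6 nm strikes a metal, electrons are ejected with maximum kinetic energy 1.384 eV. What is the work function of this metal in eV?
2.81 eV

From Einstein's photoelectric equation: KE_max = hf - φ = hc/λ - φ

Rearranging for φ:
φ = hc/λ - KE_max

Calculate photon energy:
E_photon = hc/λ = 4.1943 eV

Therefore:
φ = 4.1943 - 1.384 = 2.81 eV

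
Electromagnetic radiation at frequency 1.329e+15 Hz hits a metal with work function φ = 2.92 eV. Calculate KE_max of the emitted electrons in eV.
2.5763 eV

Using Einstein's photoelectric equation: KE_max = hf - φ

First, calculate the photon energy:
E_photon = hf = (6.626×10⁻³⁴ J·s)(1.329e+15 Hz)
E_photon = 5.4963 eV

Then, the maximum kinetic energy:
KE_max = E_photon - φ = 5.4963 eV - 2.92 eV = 2.5763 eV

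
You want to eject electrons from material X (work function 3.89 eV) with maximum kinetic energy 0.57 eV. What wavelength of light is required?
277.99 nm

From Einstein's equation: KE_max = hc/λ - φ

Rearranging for λ:
hc/λ = KE_max + φ
λ = hc/(KE_max + φ)

Required photon energy:
E_photon = KE_max + φ = 0.57 + 3.89 = 4.46 eV

Required wavelength:
λ = hc/E_photon = (6.626×10⁻³⁴)(3×10⁸) / (4.46 × 1.602×10⁻¹⁹)
λ = 277.99 nm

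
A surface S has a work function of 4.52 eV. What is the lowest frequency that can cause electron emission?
1.0929e+15 Hz

The threshold frequency is when the photon energy equals the work function:
hf₀ = φ

Solving for f₀:
f₀ = φ/h = (4.52 eV × 1.602×10⁻¹⁹ J/eV) / (6.626×10⁻³⁴ J·s)
f₀ = 1.0929e+15 Hz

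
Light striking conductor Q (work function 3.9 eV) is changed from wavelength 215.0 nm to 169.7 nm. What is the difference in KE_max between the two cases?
1.5394 eV

Using Einstein's equation: KE_max = hc/λ - φ

For λ₁ = 215.0 nm:
KE₁ = hc/λ₁ - φ = 5.7667 - 3.9 = 1.8667 eV

For λ₂ = 169.7 nm:
KE₂ = hc/λ₂ - φ = 7.3061 - 3.9 = 3.4061 eV

Change in KE:
ΔKE = KE₂ - KE₁ = 3.4061 - 1.8667 = 1.5394 eV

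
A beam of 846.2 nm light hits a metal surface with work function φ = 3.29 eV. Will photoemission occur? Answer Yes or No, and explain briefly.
No

For photoemission, the photon energy must exceed the work function.

Photon energy: E = hc/λ = 1.4652 eV
Work function: φ = 3.29 eV

Since E_photon (1.4652 eV) < φ (3.29 eV), photoemission will NOT occur.
The threshold wavelength is λ₀ = hc/φ = 376.9 nm.
Since 846.2 nm > 376.9 nm, the photons lack sufficient energy.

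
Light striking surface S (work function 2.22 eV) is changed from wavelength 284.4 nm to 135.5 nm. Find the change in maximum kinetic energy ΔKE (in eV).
4.7906 eV

Using Einstein's equation: KE_max = hc/λ - φ

For λ₁ = 284.4 nm:
KE₁ = hc/λ₁ - φ = 4.3595 - 2.22 = 2.1395 eV

For λ₂ = 135.5 nm:
KE₂ = hc/λ₂ - φ = 9.1501 - 2.22 = 6.9301 eV

Change in KE:
ΔKE = KE₂ - KE₁ = 6.9301 - 2.1395 = 4.7906 eV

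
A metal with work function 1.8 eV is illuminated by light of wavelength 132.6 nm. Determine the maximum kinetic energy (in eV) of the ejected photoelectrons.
7.5502 eV

Using Einstein's photoelectric equation: KE_max = hf - φ = hc/λ - φ

First, calculate the photon energy:
E_photon = hc/λ = (6.626×10⁻³⁴ J·s)(3×10⁸ m/s) / (132.6×10⁻⁹ m)
E_photon = 9.3502 eV

Then, the maximum kinetic energy:
KE_max = E_photon - φ = 9.3502 eV - 1.8 eV = 7.5502 eV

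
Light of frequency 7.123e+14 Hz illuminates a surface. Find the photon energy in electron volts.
2.9458 eV

Using E = hf:

E = hf = (6.626×10⁻³⁴ J·s)(7.123e+14 Hz)
E = 2.9458 eV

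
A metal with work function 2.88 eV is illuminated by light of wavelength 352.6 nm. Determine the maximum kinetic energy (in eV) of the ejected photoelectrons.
0.6363 eV

Using Einstein's photoelectric equation: KE_max = hf - φ = hc/λ - φ

First, calculate the photon energy:
E_photon = hc/λ = (6.626×10⁻³⁴ J·s)(3×10⁸ m/s) / (352.6×10⁻⁹ m)
E_photon = 3.5163 eV

Then, the maximum kinetic energy:
KE_max = E_photon - φ = 3.5163 eV - 2.88 eV = 0.6363 eV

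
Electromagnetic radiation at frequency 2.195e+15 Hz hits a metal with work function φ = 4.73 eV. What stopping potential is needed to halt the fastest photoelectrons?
4.3478 V

The stopping potential V_s satisfies: eV_s = KE_max

First, find KE_max using Einstein's equation:
E_photon = hf = (6.626×10⁻³⁴ J·s)(2.195e+15 Hz) = 9.0778 eV
KE_max = E_photon - φ = 9.0778 - 4.73 = 4.3478 eV

Since eV_s = KE_max:
V_s = KE_max/e = 4.3478 V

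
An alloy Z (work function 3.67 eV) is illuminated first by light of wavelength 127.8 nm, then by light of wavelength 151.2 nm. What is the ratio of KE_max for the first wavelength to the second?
1.3314

Using Einstein's equation: KE_max = hc/λ - φ

For λ₁ = 127.8 nm:
E₁ = hc/λ₁ = 9.7014 eV
KE₁ = E₁ - φ = 9.7014 - 3.67 = 6.0314 eV

For λ₂ = 151.2 nm:
E₂ = hc/λ₂ = 8.2000 eV
KE₂ = E₂ - φ = 8.2000 - 3.67 = 4.5300 eV

Ratio: KE₁/KE₂ = 6.0314/4.5300 = 1.3314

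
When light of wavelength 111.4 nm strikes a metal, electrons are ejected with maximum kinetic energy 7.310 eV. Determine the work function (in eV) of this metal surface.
3.82 eV

From Einstein's photoelectric equation: KE_max = hf - φ = hc/λ - φ

Rearranging for φ:
φ = hc/λ - KE_max

Calculate photon energy:
E_photon = hc/λ = 11.1296 eV

Therefore:
φ = 11.1296 - 7.310 = 3.82 eV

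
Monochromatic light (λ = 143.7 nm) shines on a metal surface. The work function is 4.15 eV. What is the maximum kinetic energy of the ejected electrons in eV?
4.4780 eV

Using Einstein's photoelectric equation: KE_max = hf - φ = hc/λ - φ

First, calculate the photon energy:
E_photon = hc/λ = (6.626×10⁻³⁴ J·s)(3×10⁸ m/s) / (143.7×10⁻⁹ m)
E_photon = 8.6280 eV

Then, the maximum kinetic energy:
KE_max = E_photon - φ = 8.6280 eV - 4.15 eV = 4.4780 eV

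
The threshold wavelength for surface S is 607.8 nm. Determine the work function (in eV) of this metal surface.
2.04 eV

At the threshold wavelength, photon energy equals work function:
φ = hc/λ₀

Calculating:
φ = (6.626×10⁻³⁴ J·s)(3×10⁸ m/s) / (607.8×10⁻⁹ m)
φ = 2.04 eV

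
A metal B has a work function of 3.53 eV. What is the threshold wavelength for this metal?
351.23 nm

The threshold wavelength is when the photon energy equals the work function:
hc/λ₀ = φ

Solving for λ₀:
λ₀ = hc/φ = (6.626×10⁻³⁴ J·s)(3×10⁸ m/s) / (3.53 eV × 1.602×10⁻¹⁹ J/eV)
λ₀ = 351.23 nm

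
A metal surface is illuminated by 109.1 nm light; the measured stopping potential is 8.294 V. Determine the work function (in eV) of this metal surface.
3.07 eV

The stopping potential gives the maximum kinetic energy: KE_max = eV_s = 8.294 eV

From Einstein's photoelectric equation: KE_max = hc/λ - φ
Rearranging: φ = hc/λ - KE_max

Calculate photon energy:
E_photon = hc/λ = (6.626×10⁻³⁴ J·s)(3×10⁸ m/s) / (109.1×10⁻⁹ m) = 11.3643 eV

Therefore:
φ = 11.3643 - 8.294 = 3.07 eV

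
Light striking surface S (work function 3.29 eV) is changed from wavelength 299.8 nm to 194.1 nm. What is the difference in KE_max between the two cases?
2.2521 eV

Using Einstein's equation: KE_max = hc/λ - φ

For λ₁ = 299.8 nm:
KE₁ = hc/λ₁ - φ = 4.1356 - 3.29 = 0.8456 eV

For λ₂ = 194.1 nm:
KE₂ = hc/λ₂ - φ = 6.3876 - 3.29 = 3.0976 eV

Change in KE:
ΔKE = KE₂ - KE₁ = 3.0976 - 0.8456 = 2.2521 eV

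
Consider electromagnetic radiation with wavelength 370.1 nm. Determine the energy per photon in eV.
3.3500 eV

Using E = hf = hc/λ:

E = hc/λ = (6.626×10⁻³⁴ J·s)(3×10⁸ m/s) / (370.1×10⁻⁹ m)
E = 3.3500 eV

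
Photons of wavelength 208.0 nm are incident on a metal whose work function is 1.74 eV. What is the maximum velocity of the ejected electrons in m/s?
1.2185e+06 m/s

First, find the maximum kinetic energy:
E_photon = hc/λ = 5.9608 eV
KE_max = E_photon - φ = 5.9608 - 1.74 = 4.2208 eV

Convert to Joules: KE_max = 4.2208 × 1.602×10⁻¹⁹ J = 6.7624e-19 J

Then use KE = ½mv² to find velocity:
v = √(2·KE/m) = √(2 × 6.7624e-19 J / 9.109e-31 kg)
v = 1.2185e+06 m/s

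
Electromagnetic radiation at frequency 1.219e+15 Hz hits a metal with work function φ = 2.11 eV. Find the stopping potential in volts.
2.9314 V

The stopping potential V_s satisfies: eV_s = KE_max

First, find KE_max using Einstein's equation:
E_photon = hf = (6.626×10⁻³⁴ J·s)(1.219e+15 Hz) = 5.0414 eV
KE_max = E_photon - φ = 5.0414 - 2.11 = 2.9314 eV

Since eV_s = KE_max:
V_s = KE_max/e = 2.9314 V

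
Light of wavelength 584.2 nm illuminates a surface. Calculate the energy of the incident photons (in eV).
2.1223 eV

Using E = hf = hc/λ:

E = hc/λ = (6.626×10⁻³⁴ J·s)(3×10⁸ m/s) / (584.2×10⁻⁹ m)
E = 2.1223 eV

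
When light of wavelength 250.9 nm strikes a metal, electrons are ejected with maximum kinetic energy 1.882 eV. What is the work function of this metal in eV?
3.06 eV

From Einstein's photoelectric equation: KE_max = hf - φ = hc/λ - φ

Rearranging for φ:
φ = hc/λ - KE_max

Calculate photon energy:
E_photon = hc/λ = 4.9416 eV

Therefore:
φ = 4.9416 - 1.882 = 3.06 eV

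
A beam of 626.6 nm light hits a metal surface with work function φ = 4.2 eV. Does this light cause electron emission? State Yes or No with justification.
No

For photoemission, the photon energy must exceed the work function.

Photon energy: E = hc/λ = 1.9787 eV
Work function: φ = 4.2 eV

Since E_photon (1.9787 eV) < φ (4.2 eV), photoemission will NOT occur.
The threshold wavelength is λ₀ = hc/φ = 295.2 nm.
Since 626.6 nm > 295.2 nm, the photons lack sufficient energy.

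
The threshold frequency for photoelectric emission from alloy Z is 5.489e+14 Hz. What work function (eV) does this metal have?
2.27 eV

At the threshold frequency, photon energy equals work function:
φ = hf₀

Calculating:
φ = (6.626×10⁻³⁴ J·s)(5.489e+14 Hz)
φ = 2.27 eV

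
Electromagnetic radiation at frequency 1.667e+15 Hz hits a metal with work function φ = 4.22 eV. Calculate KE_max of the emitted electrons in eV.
2.6742 eV

Using Einstein's photoelectric equation: KE_max = hf - φ

First, calculate the photon energy:
E_photon = hf = (6.626×10⁻³⁴ J·s)(1.667e+15 Hz)
E_photon = 6.8942 eV

Then, the maximum kinetic energy:
KE_max = E_photon - φ = 6.8942 eV - 4.22 eV = 2.6742 eV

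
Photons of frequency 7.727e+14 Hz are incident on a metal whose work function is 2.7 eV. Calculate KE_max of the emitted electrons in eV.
0.4956 eV

Using Einstein's photoelectric equation: KE_max = hf - φ

First, calculate the photon energy:
E_photon = hf = (6.626×10⁻³⁴ J·s)(7.727e+14 Hz)
E_photon = 3.1956 eV

Then, the maximum kinetic energy:
KE_max = E_photon - φ = 3.1956 eV - 2.7 eV = 0.4956 eV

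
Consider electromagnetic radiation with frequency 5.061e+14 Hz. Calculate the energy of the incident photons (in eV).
2.0931 eV

Using E = hf:

E = hf = (6.626×10⁻³⁴ J·s)(5.061e+14 Hz)
E = 2.0931 eV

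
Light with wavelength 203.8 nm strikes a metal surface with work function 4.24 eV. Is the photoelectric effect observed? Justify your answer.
Yes

For photoemission, the photon energy must exceed the work function.

Photon energy: E = hc/λ = 6.0836 eV
Work function: φ = 4.24 eV

Since E_photon (6.0836 eV) > φ (4.24 eV), photoemission WILL occur.
The threshold wavelength is λ₀ = hc/φ = 292.4 nm.
Since 203.8 nm < 292.4 nm, the light has sufficient energy.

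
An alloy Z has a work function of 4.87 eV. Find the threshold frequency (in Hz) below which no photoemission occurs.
1.1776e+15 Hz

The threshold frequency is when the photon energy equals the work function:
hf₀ = φ

Solving for f₀:
f₀ = φ/h = (4.87 eV × 1.602×10⁻¹⁹ J/eV) / (6.626×10⁻³⁴ J·s)
f₀ = 1.1776e+15 Hz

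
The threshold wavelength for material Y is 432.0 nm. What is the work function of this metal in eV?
2.87 eV

At the threshold wavelength, photon energy equals work function:
φ = hc/λ₀

Calculating:
φ = (6.626×10⁻³⁴ J·s)(3×10⁸ m/s) / (432.0×10⁻⁹ m)
φ = 2.87 eV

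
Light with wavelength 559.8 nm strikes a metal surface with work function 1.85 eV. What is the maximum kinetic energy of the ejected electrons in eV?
0.3648 eV

Using Einstein's photoelectric equation: KE_max = hf - φ = hc/λ - φ

First, calculate the photon energy:
E_photon = hc/λ = (6.626×10⁻³⁴ J·s)(3×10⁸ m/s) / (559.8×10⁻⁹ m)
E_photon = 2.2148 eV

Then, the maximum kinetic energy:
KE_max = E_photon - φ = 2.2148 eV - 1.85 eV = 0.3648 eV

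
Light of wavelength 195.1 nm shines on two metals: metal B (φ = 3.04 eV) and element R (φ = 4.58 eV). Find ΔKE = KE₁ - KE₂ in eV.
1.5400 eV

Using KE_max = hc/λ - φ for each metal:

Photon energy: E = hc/λ = 6.3549 eV

For metal B (φ₁ = 3.04 eV):
KE₁ = E - φ₁ = 6.3549 - 3.04 = 3.3149 eV

For element R (φ₂ = 4.58 eV):
KE₂ = E - φ₂ = 6.3549 - 4.58 = 1.7749 eV

Difference:
ΔKE = KE₁ - KE₂ = 3.3149 - 1.7749 = 1.5400 eV

Note: The difference equals the difference in work functions: 4.58 - 3.04 = 1.54 eV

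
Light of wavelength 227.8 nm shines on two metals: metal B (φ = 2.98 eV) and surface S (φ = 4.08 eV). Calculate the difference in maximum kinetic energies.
1.1000 eV

Using KE_max = hc/λ - φ for each metal:

Photon energy: E = hc/λ = 5.4427 eV

For metal B (φ₁ = 2.98 eV):
KE₁ = E - φ₁ = 5.4427 - 2.98 = 2.4627 eV

For surface S (φ₂ = 4.08 eV):
KE₂ = E - φ₂ = 5.4427 - 4.08 = 1.3627 eV

Difference:
ΔKE = KE₁ - KE₂ = 2.4627 - 1.3627 = 1.1000 eV

Note: The difference equals the difference in work functions: 4.08 - 2.98 = 1.10 eV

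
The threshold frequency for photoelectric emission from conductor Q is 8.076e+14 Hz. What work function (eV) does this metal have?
3.34 eV

At the threshold frequency, photon energy equals work function:
φ = hf₀

Calculating:
φ = (6.626×10⁻³⁴ J·s)(8.076e+14 Hz)
φ = 3.34 eV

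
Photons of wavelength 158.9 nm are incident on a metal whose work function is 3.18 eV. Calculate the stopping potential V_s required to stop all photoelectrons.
4.6227 V

The stopping potential V_s satisfies: eV_s = KE_max

First, find KE_max using Einstein's equation:
E_photon = hc/λ = 7.8027 eV
KE_max = E_photon - φ = 7.8027 - 3.18 = 4.6227 eV

Since eV_s = KE_max:
V_s = KE_max/e = 4.6227 V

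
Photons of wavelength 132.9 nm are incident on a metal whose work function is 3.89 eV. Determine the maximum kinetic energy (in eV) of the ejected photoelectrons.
5.4391 eV

Using Einstein's photoelectric equation: KE_max = hf - φ = hc/λ - φ

First, calculate the photon energy:
E_photon = hc/λ = (6.626×10⁻³⁴ J·s)(3×10⁸ m/s) / (132.9×10⁻⁹ m)
E_photon = 9.3291 eV

Then, the maximum kinetic energy:
KE_max = E_photon - φ = 9.3291 eV - 3.89 eV = 5.4391 eV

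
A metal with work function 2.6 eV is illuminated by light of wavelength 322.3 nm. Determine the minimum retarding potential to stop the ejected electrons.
1.2469 V

The stopping potential V_s satisfies: eV_s = KE_max

First, find KE_max using Einstein's equation:
E_photon = hc/λ = 3.8469 eV
KE_max = E_photon - φ = 3.8469 - 2.6 = 1.2469 eV

Since eV_s = KE_max:
V_s = KE_max/e = 1.2469 V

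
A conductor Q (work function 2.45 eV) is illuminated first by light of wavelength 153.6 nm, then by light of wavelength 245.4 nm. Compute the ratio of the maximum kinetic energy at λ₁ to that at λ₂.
2.1603

Using Einstein's equation: KE_max = hc/λ - φ

For λ₁ = 153.6 nm:
E₁ = hc/λ₁ = 8.0719 eV
KE₁ = E₁ - φ = 8.0719 - 2.45 = 5.6219 eV

For λ₂ = 245.4 nm:
E₂ = hc/λ₂ = 5.0523 eV
KE₂ = E₂ - φ = 5.0523 - 2.45 = 2.6023 eV

Ratio: KE₁/KE₂ = 5.6219/2.6023 = 2.1603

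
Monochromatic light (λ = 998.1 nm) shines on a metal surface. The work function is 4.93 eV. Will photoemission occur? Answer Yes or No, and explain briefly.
No

For photoemission, the photon energy must exceed the work function.

Photon energy: E = hc/λ = 1.2422 eV
Work function: φ = 4.93 eV

Since E_photon (1.2422 eV) < φ (4.93 eV), photoemission will NOT occur.
The threshold wavelength is λ₀ = hc/φ = 251.5 nm.
Since 998.1 nm > 251.5 nm, the photons lack sufficient energy.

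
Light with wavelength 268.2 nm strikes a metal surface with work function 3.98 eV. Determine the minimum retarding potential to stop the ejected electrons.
0.6428 V

The stopping potential V_s satisfies: eV_s = KE_max

First, find KE_max using Einstein's equation:
E_photon = hc/λ = 4.6228 eV
KE_max = E_photon - φ = 4.6228 - 3.98 = 0.6428 eV

Since eV_s = KE_max:
V_s = KE_max/e = 0.6428 V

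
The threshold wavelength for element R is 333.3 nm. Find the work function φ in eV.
3.72 eV

At the threshold wavelength, photon energy equals work function:
φ = hc/λ₀

Calculating:
φ = (6.626×10⁻³⁴ J·s)(3×10⁸ m/s) / (333.3×10⁻⁹ m)
φ = 3.72 eV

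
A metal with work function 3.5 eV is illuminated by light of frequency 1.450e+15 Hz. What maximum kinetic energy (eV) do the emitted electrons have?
2.4967 eV

Using Einstein's photoelectric equation: KE_max = hf - φ

First, calculate the photon energy:
E_photon = hf = (6.626×10⁻³⁴ J·s)(1.450e+15 Hz)
E_photon = 5.9967 eV

Then, the maximum kinetic energy:
KE_max = E_photon - φ = 5.9967 eV - 3.5 eV = 2.4967 eV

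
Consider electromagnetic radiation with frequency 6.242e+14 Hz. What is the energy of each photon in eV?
2.5815 eV

Using E = hf:

E = hf = (6.626×10⁻³⁴ J·s)(6.242e+14 Hz)
E = 2.5815 eV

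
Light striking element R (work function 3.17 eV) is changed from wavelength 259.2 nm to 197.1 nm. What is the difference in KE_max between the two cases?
1.5071 eV

Using Einstein's equation: KE_max = hc/λ - φ

For λ₁ = 259.2 nm:
KE₁ = hc/λ₁ - φ = 4.7833 - 3.17 = 1.6133 eV

For λ₂ = 197.1 nm:
KE₂ = hc/λ₂ - φ = 6.2904 - 3.17 = 3.1204 eV

Change in KE:
ΔKE = KE₂ - KE₁ = 3.1204 - 1.6133 = 1.5071 eV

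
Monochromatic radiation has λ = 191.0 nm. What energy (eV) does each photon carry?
6.4913 eV

Using E = hf = hc/λ:

E = hc/λ = (6.626×10⁻³⁴ J·s)(3×10⁸ m/s) / (191.0×10⁻⁹ m)
E = 6.4913 eV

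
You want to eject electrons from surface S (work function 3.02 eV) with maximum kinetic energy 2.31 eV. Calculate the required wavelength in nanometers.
232.62 nm

From Einstein's equation: KE_max = hc/λ - φ

Rearranging for λ:
hc/λ = KE_max + φ
λ = hc/(KE_max + φ)

Required photon energy:
E_photon = KE_max + φ = 2.31 + 3.02 = 5.33 eV

Required wavelength:
λ = hc/E_photon = (6.626×10⁻³⁴)(3×10⁸) / (5.33 × 1.602×10⁻¹⁹)
λ = 232.62 nm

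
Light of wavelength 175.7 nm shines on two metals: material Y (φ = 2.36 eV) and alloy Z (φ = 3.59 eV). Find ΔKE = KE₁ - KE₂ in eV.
1.2300 eV

Using KE_max = hc/λ - φ for each metal:

Photon energy: E = hc/λ = 7.0566 eV

For material Y (φ₁ = 2.36 eV):
KE₁ = E - φ₁ = 7.0566 - 2.36 = 4.6966 eV

For alloy Z (φ₂ = 3.59 eV):
KE₂ = E - φ₂ = 7.0566 - 3.59 = 3.4666 eV

Difference:
ΔKE = KE₁ - KE₂ = 4.6966 - 3.4666 = 1.2300 eV

Note: The difference equals the difference in work functions: 3.59 - 2.36 = 1.23 eV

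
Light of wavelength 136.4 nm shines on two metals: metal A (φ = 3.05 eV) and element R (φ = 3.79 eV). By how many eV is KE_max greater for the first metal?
0.7400 eV

Using KE_max = hc/λ - φ for each metal:

Photon energy: E = hc/λ = 9.0898 eV

For metal A (φ₁ = 3.05 eV):
KE₁ = E - φ₁ = 9.0898 - 3.05 = 6.0398 eV

For element R (φ₂ = 3.79 eV):
KE₂ = E - φ₂ = 9.0898 - 3.79 = 5.2998 eV

Difference:
ΔKE = KE₁ - KE₂ = 6.0398 - 5.2998 = 0.7400 eV

Note: The difference equals the difference in work functions: 3.79 - 3.05 = 0.74 eV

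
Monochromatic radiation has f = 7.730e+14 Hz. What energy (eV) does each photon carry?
3.1969 eV

Using E = hf:

E = hf = (6.626×10⁻³⁴ J·s)(7.730e+14 Hz)
E = 3.1969 eV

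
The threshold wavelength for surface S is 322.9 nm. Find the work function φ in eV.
3.84 eV

At the threshold wavelength, photon energy equals work function:
φ = hc/λ₀

Calculating:
φ = (6.626×10⁻³⁴ J·s)(3×10⁸ m/s) / (322.9×10⁻⁹ m)
φ = 3.84 eV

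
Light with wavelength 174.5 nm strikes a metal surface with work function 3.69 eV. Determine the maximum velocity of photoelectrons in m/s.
1.0960e+06 m/s

First, find the maximum kinetic energy:
E_photon = hc/λ = 7.1051 eV
KE_max = E_photon - φ = 7.1051 - 3.69 = 3.4151 eV

Convert to Joules: KE_max = 3.4151 × 1.602×10⁻¹⁹ J = 5.4716e-19 J

Then use KE = ½mv² to find velocity:
v = √(2·KE/m) = √(2 × 5.4716e-19 J / 9.109e-31 kg)
v = 1.0960e+06 m/s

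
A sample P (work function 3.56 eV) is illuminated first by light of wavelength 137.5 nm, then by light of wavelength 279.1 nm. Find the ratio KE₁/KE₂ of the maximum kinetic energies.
6.1851

Using Einstein's equation: KE_max = hc/λ - φ

For λ₁ = 137.5 nm:
E₁ = hc/λ₁ = 9.0170 eV
KE₁ = E₁ - φ = 9.0170 - 3.56 = 5.4570 eV

For λ₂ = 279.1 nm:
E₂ = hc/λ₂ = 4.4423 eV
KE₂ = E₂ - φ = 4.4423 - 3.56 = 0.8823 eV

Ratio: KE₁/KE₂ = 5.4570/0.8823 = 6.1851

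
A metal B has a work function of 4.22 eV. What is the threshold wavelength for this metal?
293.80 nm

The threshold wavelength is when the photon energy equals the work function:
hc/λ₀ = φ

Solving for λ₀:
λ₀ = hc/φ = (6.626×10⁻³⁴ J·s)(3×10⁸ m/s) / (4.22 eV × 1.602×10⁻¹⁹ J/eV)
λ₀ = 293.80 nm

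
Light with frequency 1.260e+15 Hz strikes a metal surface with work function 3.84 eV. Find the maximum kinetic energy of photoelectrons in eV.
1.3709 eV

Using Einstein's photoelectric equation: KE_max = hf - φ

First, calculate the photon energy:
E_photon = hf = (6.626×10⁻³⁴ J·s)(1.260e+15 Hz)
E_photon = 5.2109 eV

Then, the maximum kinetic energy:
KE_max = E_photon - φ = 5.2109 eV - 3.84 eV = 1.3709 eV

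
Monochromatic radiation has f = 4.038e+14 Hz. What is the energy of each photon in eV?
1.6700 eV

Using E = hf:

E = hf = (6.626×10⁻³⁴ J·s)(4.038e+14 Hz)
E = 1.6700 eV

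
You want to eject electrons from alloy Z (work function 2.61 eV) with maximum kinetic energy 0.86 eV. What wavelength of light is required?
357.30 nm

From Einstein's equation: KE_max = hc/λ - φ

Rearranging for λ:
hc/λ = KE_max + φ
λ = hc/(KE_max + φ)

Required photon energy:
E_photon = KE_max + φ = 0.86 + 2.61 = 3.47 eV

Required wavelength:
λ = hc/E_photon = (6.626×10⁻³⁴)(3×10⁸) / (3.47 × 1.602×10⁻¹⁹)
λ = 357.30 nm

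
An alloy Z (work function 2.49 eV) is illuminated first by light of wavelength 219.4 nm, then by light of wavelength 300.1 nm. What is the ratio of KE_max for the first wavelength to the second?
1.9258

Using Einstein's equation: KE_max = hc/λ - φ

For λ₁ = 219.4 nm:
E₁ = hc/λ₁ = 5.6511 eV
KE₁ = E₁ - φ = 5.6511 - 2.49 = 3.1611 eV

For λ₂ = 300.1 nm:
E₂ = hc/λ₂ = 4.1314 eV
KE₂ = E₂ - φ = 4.1314 - 2.49 = 1.6414 eV

Ratio: KE₁/KE₂ = 3.1611/1.6414 = 1.9258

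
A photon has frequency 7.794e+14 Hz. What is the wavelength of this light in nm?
384.65 nm

Using the wave equation: c = fλ

Solving for wavelength:
λ = c/f = (3×10⁸ m/s) / (7.794e+14 Hz)
λ = 384.65 nm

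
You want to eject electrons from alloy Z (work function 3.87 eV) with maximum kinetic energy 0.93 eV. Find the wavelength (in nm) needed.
258.30 nm

From Einstein's equation: KE_max = hc/λ - φ

Rearranging for λ:
hc/λ = KE_max + φ
λ = hc/(KE_max + φ)

Required photon energy:
E_photon = KE_max + φ = 0.93 + 3.87 = 4.80 eV

Required wavelength:
λ = hc/E_photon = (6.626×10⁻³⁴)(3×10⁸) / (4.80 × 1.602×10⁻¹⁹)
λ = 258.30 nm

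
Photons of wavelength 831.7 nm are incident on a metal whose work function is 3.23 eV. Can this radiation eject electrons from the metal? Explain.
No

For photoemission, the photon energy must exceed the work function.

Photon energy: E = hc/λ = 1.4907 eV
Work function: φ = 3.23 eV

Since E_photon (1.4907 eV) < φ (3.23 eV), photoemission will NOT occur.
The threshold wavelength is λ₀ = hc/φ = 383.9 nm.
Since 831.7 nm > 383.9 nm, the photons lack sufficient energy.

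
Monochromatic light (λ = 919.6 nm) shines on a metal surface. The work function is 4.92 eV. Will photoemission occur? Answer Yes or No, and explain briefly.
No

For photoemission, the photon energy must exceed the work function.

Photon energy: E = hc/λ = 1.3482 eV
Work function: φ = 4.92 eV

Since E_photon (1.3482 eV) < φ (4.92 eV), photoemission will NOT occur.
The threshold wavelength is λ₀ = hc/φ = 252.0 nm.
Since 919.6 nm > 252.0 nm, the photons lack sufficient energy.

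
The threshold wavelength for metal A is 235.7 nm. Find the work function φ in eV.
5.26 eV

At the threshold wavelength, photon energy equals work function:
φ = hc/λ₀

Calculating:
φ = (6.626×10⁻³⁴ J·s)(3×10⁸ m/s) / (235.7×10⁻⁹ m)
φ = 5.26 eV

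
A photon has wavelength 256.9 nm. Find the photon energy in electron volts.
4.8262 eV

Using E = hf = hc/λ:

E = hc/λ = (6.626×10⁻³⁴ J·s)(3×10⁸ m/s) / (256.9×10⁻⁹ m)
E = 4.8262 eV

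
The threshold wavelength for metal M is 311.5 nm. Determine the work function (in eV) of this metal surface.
3.98 eV

At the threshold wavelength, photon energy equals work function:
φ = hc/λ₀

Calculating:
φ = (6.626×10⁻³⁴ J·s)(3×10⁸ m/s) / (311.5×10⁻⁹ m)
φ = 3.98 eV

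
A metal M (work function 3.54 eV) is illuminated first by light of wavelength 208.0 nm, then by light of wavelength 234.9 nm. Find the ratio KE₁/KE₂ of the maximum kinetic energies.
1.3927

Using Einstein's equation: KE_max = hc/λ - φ

For λ₁ = 208.0 nm:
E₁ = hc/λ₁ = 5.9608 eV
KE₁ = E₁ - φ = 5.9608 - 3.54 = 2.4208 eV

For λ₂ = 234.9 nm:
E₂ = hc/λ₂ = 5.2782 eV
KE₂ = E₂ - φ = 5.2782 - 3.54 = 1.7382 eV

Ratio: KE₁/KE₂ = 2.4208/1.7382 = 1.3927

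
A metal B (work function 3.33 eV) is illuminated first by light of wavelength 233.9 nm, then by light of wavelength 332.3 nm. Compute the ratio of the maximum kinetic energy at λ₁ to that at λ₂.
4.9134

Using Einstein's equation: KE_max = hc/λ - φ

For λ₁ = 233.9 nm:
E₁ = hc/λ₁ = 5.3007 eV
KE₁ = E₁ - φ = 5.3007 - 3.33 = 1.9707 eV

For λ₂ = 332.3 nm:
E₂ = hc/λ₂ = 3.7311 eV
KE₂ = E₂ - φ = 3.7311 - 3.33 = 0.4011 eV

Ratio: KE₁/KE₂ = 1.9707/0.4011 = 4.9134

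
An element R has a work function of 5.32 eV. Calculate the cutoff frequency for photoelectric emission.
1.2864e+15 Hz

The threshold frequency is when the photon energy equals the work function:
hf₀ = φ

Solving for f₀:
f₀ = φ/h = (5.32 eV × 1.602×10⁻¹⁹ J/eV) / (6.626×10⁻³⁴ J·s)
f₀ = 1.2864e+15 Hz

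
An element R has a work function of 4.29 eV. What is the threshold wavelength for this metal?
289.01 nm

The threshold wavelength is when the photon energy equals the work function:
hc/λ₀ = φ

Solving for λ₀:
λ₀ = hc/φ = (6.626×10⁻³⁴ J·s)(3×10⁸ m/s) / (4.29 eV × 1.602×10⁻¹⁹ J/eV)
λ₀ = 289.01 nm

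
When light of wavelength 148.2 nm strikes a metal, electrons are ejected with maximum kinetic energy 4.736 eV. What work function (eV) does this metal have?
3.63 eV

From Einstein's photoelectric equation: KE_max = hf - φ = hc/λ - φ

Rearranging for φ:
φ = hc/λ - KE_max

Calculate photon energy:
E_photon = hc/λ = 8.3660 eV

Therefore:
φ = 8.3660 - 4.736 = 3.63 eV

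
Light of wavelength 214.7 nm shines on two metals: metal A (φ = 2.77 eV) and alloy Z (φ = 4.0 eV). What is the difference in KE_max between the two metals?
1.2300 eV

Using KE_max = hc/λ - φ for each metal:

Photon energy: E = hc/λ = 5.7748 eV

For metal A (φ₁ = 2.77 eV):
KE₁ = E - φ₁ = 5.7748 - 2.77 = 3.0048 eV

For alloy Z (φ₂ = 4.0 eV):
KE₂ = E - φ₂ = 5.7748 - 4.0 = 1.7748 eV

Difference:
ΔKE = KE₁ - KE₂ = 3.0048 - 1.7748 = 1.2300 eV

Note: The difference equals the difference in work functions: 4.0 - 2.77 = 1.23 eV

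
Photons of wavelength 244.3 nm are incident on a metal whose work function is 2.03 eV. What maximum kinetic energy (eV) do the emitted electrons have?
3.0451 eV

Using Einstein's photoelectric equation: KE_max = hf - φ = hc/λ - φ

First, calculate the photon energy:
E_photon = hc/λ = (6.626×10⁻³⁴ J·s)(3×10⁸ m/s) / (244.3×10⁻⁹ m)
E_photon = 5.0751 eV

Then, the maximum kinetic energy:
KE_max = E_photon - φ = 5.0751 eV - 2.03 eV = 3.0451 eV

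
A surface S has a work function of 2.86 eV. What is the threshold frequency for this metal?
6.9154e+14 Hz

The threshold frequency is when the photon energy equals the work function:
hf₀ = φ

Solving for f₀:
f₀ = φ/h = (2.86 eV × 1.602×10⁻¹⁹ J/eV) / (6.626×10⁻³⁴ J·s)
f₀ = 6.9154e+14 Hz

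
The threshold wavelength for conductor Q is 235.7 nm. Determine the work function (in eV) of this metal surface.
5.26 eV

At the threshold wavelength, photon energy equals work function:
φ = hc/λ₀

Calculating:
φ = (6.626×10⁻³⁴ J·s)(3×10⁸ m/s) / (235.7×10⁻⁹ m)
φ = 5.26 eV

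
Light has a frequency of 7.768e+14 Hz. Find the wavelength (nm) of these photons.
385.93 nm

Using the wave equation: c = fλ

Solving for wavelength:
λ = c/f = (3×10⁸ m/s) / (7.768e+14 Hz)
λ = 385.93 nm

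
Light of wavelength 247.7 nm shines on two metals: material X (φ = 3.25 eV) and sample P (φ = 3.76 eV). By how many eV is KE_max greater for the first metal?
0.5100 eV

Using KE_max = hc/λ - φ for each metal:

Photon energy: E = hc/λ = 5.0054 eV

For material X (φ₁ = 3.25 eV):
KE₁ = E - φ₁ = 5.0054 - 3.25 = 1.7554 eV

For sample P (φ₂ = 3.76 eV):
KE₂ = E - φ₂ = 5.0054 - 3.76 = 1.2454 eV

Difference:
ΔKE = KE₁ - KE₂ = 1.7554 - 1.2454 = 0.5100 eV

Note: The difference equals the difference in work functions: 3.76 - 3.25 = 0.51 eV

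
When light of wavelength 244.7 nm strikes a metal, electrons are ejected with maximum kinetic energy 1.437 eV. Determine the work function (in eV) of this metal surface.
3.63 eV

From Einstein's photoelectric equation: KE_max = hf - φ = hc/λ - φ

Rearranging for φ:
φ = hc/λ - KE_max

Calculate photon energy:
E_photon = hc/λ = 5.0668 eV

Therefore:
φ = 5.0668 - 1.437 = 3.63 eV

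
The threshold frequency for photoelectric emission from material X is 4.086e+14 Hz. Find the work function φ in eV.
1.69 eV

At the threshold frequency, photon energy equals work function:
φ = hf₀

Calculating:
φ = (6.626×10⁻³⁴ J·s)(4.086e+14 Hz)
φ = 1.69 eV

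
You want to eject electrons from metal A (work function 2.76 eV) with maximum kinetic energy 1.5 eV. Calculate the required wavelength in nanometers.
291.04 nm

From Einstein's equation: KE_max = hc/λ - φ

Rearranging for λ:
hc/λ = KE_max + φ
λ = hc/(KE_max + φ)

Required photon energy:
E_photon = KE_max + φ = 1.5 + 2.76 = 4.26 eV

Required wavelength:
λ = hc/E_photon = (6.626×10⁻³⁴)(3×10⁸) / (4.26 × 1.602×10⁻¹⁹)
λ = 291.04 nm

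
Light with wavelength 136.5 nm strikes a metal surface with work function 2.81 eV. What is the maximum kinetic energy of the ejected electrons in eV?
6.2731 eV

Using Einstein's photoelectric equation: KE_max = hf - φ = hc/λ - φ

First, calculate the photon energy:
E_photon = hc/λ = (6.626×10⁻³⁴ J·s)(3×10⁸ m/s) / (136.5×10⁻⁹ m)
E_photon = 9.0831 eV

Then, the maximum kinetic energy:
KE_max = E_photon - φ = 9.0831 eV - 2.81 eV = 6.2731 eV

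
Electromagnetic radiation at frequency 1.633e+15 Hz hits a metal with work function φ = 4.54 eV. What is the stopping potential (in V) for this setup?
2.2135 V

The stopping potential V_s satisfies: eV_s = KE_max

First, find KE_max using Einstein's equation:
E_photon = hf = (6.626×10⁻³⁴ J·s)(1.633e+15 Hz) = 6.7535 eV
KE_max = E_photon - φ = 6.7535 - 4.54 = 2.2135 eV

Since eV_s = KE_max:
V_s = KE_max/e = 2.2135 V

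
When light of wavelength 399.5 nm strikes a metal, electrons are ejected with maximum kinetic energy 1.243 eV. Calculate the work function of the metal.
1.86 eV

From Einstein's photoelectric equation: KE_max = hf - φ = hc/λ - φ

Rearranging for φ:
φ = hc/λ - KE_max

Calculate photon energy:
E_photon = hc/λ = 3.1035 eV

Therefore:
φ = 3.1035 - 1.243 = 1.86 eV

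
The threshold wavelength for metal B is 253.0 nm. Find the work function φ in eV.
4.90 eV

At the threshold wavelength, photon energy equals work function:
φ = hc/λ₀

Calculating:
φ = (6.626×10⁻³⁴ J·s)(3×10⁸ m/s) / (253.0×10⁻⁹ m)
φ = 4.90 eV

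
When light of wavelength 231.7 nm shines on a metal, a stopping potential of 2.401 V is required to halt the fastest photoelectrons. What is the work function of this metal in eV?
2.95 eV

The stopping potential gives the maximum kinetic energy: KE_max = eV_s = 2.401 eV

From Einstein's photoelectric equation: KE_max = hc/λ - φ
Rearranging: φ = hc/λ - KE_max

Calculate photon energy:
E_photon = hc/λ = (6.626×10⁻³⁴ J·s)(3×10⁸ m/s) / (231.7×10⁻⁹ m) = 5.3511 eV

Therefore:
φ = 5.3511 - 2.401 = 2.95 eV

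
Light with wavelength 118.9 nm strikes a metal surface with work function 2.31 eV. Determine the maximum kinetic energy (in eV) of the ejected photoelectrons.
8.1176 eV

Using Einstein's photoelectric equation: KE_max = hf - φ = hc/λ - φ

First, calculate the photon energy:
E_photon = hc/λ = (6.626×10⁻³⁴ J·s)(3×10⁸ m/s) / (118.9×10⁻⁹ m)
E_photon = 10.4276 eV

Then, the maximum kinetic energy:
KE_max = E_photon - φ = 10.4276 eV - 2.31 eV = 8.1176 eV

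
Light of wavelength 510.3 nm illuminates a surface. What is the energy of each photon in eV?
2.4296 eV

Using E = hf = hc/λ:

E = hc/λ = (6.626×10⁻³⁴ J·s)(3×10⁸ m/s) / (510.3×10⁻⁹ m)
E = 2.4296 eV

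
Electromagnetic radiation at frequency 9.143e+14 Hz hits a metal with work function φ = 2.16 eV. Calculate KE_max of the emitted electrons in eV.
1.6212 eV

Using Einstein's photoelectric equation: KE_max = hf - φ

First, calculate the photon energy:
E_photon = hf = (6.626×10⁻³⁴ J·s)(9.143e+14 Hz)
E_photon = 3.7812 eV

Then, the maximum kinetic energy:
KE_max = E_photon - φ = 3.7812 eV - 2.16 eV = 1.6212 eV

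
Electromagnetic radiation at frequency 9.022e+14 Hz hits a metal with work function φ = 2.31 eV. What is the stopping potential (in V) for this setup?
1.4212 V

The stopping potential V_s satisfies: eV_s = KE_max

First, find KE_max using Einstein's equation:
E_photon = hf = (6.626×10⁻³⁴ J·s)(9.022e+14 Hz) = 3.7312 eV
KE_max = E_photon - φ = 3.7312 - 2.31 = 1.4212 eV

Since eV_s = KE_max:
V_s = KE_max/e = 1.4212 V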